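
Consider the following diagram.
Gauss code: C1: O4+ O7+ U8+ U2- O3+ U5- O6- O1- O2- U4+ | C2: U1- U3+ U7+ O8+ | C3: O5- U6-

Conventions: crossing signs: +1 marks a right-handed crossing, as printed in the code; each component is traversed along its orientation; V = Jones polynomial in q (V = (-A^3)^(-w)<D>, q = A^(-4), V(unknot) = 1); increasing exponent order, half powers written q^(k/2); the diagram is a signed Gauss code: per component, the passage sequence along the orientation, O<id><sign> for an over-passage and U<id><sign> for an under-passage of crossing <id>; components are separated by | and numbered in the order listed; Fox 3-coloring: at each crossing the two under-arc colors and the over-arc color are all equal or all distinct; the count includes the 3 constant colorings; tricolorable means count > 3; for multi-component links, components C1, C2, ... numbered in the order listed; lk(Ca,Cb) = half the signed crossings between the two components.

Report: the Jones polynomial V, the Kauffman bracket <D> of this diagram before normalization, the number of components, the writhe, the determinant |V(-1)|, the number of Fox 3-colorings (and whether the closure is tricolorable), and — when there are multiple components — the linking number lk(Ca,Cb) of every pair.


Jones polynomial: V(q) = q^-2 + 2 + q^2
<D> = A^-8 + 2 + A^8; writhe 0
components 3, writhe 0 (8 crossings)
linking number lk(C1,C2) = +1
lk(C1,C3): -1
lk(C2,C3) = 0
3-colorings: 3 of 3^8, det 4 — not tricolorable
note: palindromic: swapping q for 1/q fixes V


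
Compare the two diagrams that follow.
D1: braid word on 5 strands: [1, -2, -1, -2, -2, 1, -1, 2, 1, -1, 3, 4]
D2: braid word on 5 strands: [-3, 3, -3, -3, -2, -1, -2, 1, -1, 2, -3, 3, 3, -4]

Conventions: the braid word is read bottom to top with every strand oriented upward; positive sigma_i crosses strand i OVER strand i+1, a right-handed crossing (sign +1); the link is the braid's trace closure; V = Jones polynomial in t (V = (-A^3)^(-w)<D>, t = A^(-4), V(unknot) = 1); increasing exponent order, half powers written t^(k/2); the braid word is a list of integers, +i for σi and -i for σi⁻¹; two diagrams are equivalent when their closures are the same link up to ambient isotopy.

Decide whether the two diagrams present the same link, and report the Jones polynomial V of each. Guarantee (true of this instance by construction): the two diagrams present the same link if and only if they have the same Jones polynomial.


same link: yes
V(D1) = 1  [12 crossings, <D> = 1, w = 0]
V(D2) = 1  (w -4, c 14, <D> = A^-12)
note: one V(t) for all 2 diagrams — one class (guaranteed)


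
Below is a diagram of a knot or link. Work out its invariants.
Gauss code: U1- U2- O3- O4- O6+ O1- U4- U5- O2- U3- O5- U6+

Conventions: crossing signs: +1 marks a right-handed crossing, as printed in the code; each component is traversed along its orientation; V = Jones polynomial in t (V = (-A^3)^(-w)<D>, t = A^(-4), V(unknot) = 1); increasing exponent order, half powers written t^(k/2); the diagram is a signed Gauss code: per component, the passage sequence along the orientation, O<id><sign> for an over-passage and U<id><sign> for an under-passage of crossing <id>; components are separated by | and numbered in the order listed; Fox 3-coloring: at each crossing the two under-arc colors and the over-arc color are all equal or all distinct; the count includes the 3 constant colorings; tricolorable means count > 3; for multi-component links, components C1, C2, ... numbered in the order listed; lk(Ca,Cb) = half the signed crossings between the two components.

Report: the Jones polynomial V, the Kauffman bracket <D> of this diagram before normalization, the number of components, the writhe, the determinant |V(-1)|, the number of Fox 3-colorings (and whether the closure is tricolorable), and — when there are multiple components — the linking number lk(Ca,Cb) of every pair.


V = -t^-4 + t^-3 + t^-1
<D> = A^-8 + 1 - A^4 (w = -4)
1 component over 6 crossings, w = -4
9 Fox colorings among 3^6, |V(-1)| = 3: tricolorable
why: |V(-1)| = 3: so tricolorable, since 3 divides 3


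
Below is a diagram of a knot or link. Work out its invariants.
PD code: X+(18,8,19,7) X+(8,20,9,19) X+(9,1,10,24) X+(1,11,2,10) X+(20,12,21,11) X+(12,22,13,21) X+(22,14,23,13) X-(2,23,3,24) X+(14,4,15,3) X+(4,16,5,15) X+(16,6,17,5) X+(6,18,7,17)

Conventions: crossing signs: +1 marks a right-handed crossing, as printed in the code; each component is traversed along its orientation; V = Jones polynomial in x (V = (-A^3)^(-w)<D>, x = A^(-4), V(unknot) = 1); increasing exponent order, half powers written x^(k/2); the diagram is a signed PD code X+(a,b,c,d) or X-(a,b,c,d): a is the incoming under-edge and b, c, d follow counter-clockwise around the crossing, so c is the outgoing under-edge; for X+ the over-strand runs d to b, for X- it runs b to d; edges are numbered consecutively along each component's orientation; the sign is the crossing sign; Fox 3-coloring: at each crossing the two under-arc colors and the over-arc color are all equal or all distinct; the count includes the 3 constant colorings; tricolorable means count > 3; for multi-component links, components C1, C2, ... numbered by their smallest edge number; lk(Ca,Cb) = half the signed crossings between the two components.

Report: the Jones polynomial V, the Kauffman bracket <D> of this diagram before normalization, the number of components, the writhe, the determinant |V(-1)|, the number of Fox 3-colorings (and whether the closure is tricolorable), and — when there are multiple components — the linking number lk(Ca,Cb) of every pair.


V(x) = x^4 - x^5 + 3x^6 - 4x^7 + 5x^8 - 6x^9 + 7x^10 - 6x^11 + 5x^12 - 4x^13 + 2x^14 - x^15
bracket: -A^-30 + 2A^-26 - 4A^-22 + 5A^-18 - 6A^-14 + 7A^-10 - 6A^-6 + 5A^-2 - 4A^2 + 3A^6 - A^10 + A^14, w = +10
1 component, writhe +10, over 12 crossings
det 45, colorings 9 of 3^12 — tricolorable
observation: |V(-1)| = 45: so tricolorable, since 3 divides 45


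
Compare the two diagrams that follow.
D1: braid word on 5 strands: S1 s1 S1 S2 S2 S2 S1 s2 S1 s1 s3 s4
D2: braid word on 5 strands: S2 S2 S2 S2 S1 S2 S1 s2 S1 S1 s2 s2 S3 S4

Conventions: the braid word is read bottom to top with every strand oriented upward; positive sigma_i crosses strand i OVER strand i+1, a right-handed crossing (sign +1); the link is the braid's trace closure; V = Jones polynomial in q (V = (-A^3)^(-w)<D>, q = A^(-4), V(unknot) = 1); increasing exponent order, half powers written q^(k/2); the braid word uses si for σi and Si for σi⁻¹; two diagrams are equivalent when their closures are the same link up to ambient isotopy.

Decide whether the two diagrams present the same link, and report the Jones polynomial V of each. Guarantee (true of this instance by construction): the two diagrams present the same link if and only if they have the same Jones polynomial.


equivalent: no
V(D1) = -q^-6 + q^-5 - q^-4 + 2q^-3 - q^-2 + q^-1  (w -2, c 12, <D> = A^-2 - A^2 + 2A^6 - A^10 + A^14 - A^18)
V(D2) = q^-8 - 2q^-7 + q^-6 - 2q^-5 + 2q^-4 + q^-2  [14 crossings, <D> = A^-16 + 2A^-8 - 2A^-4 + 1 - 2A^4 + A^8, w = -8]
key observation: 2 classes among 2 diagrams; unequal V(q) rules out equality


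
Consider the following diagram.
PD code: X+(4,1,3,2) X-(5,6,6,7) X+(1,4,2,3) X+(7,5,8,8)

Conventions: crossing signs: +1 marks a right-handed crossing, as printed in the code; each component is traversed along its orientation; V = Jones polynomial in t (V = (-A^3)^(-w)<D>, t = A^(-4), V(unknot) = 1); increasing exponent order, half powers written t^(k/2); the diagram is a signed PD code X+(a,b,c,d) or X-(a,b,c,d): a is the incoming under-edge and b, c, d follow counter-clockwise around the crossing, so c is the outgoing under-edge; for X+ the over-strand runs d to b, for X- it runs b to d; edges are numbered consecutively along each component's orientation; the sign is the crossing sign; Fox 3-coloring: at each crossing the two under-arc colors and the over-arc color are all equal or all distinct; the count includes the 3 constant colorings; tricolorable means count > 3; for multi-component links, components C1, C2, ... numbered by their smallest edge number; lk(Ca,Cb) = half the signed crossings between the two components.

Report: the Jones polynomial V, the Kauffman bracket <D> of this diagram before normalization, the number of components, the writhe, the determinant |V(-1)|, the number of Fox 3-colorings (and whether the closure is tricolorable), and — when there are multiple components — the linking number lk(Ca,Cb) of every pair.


V(t) = 1 + t + t^2 + t^3
bracket: A^-6 + A^-2 + A^2 + A^6, w = +2
3 components, writhe +2, over 4 crossings
lk(C1,C2) = +1
linking number lk(C1,C3) = 0
lk(C2,C3): 0
det 0, colorings 9 of 3^4 — tricolorable
observation: w = +2 shifts under R1 moves; the (-A^3)^(-2) factor cancels that in V


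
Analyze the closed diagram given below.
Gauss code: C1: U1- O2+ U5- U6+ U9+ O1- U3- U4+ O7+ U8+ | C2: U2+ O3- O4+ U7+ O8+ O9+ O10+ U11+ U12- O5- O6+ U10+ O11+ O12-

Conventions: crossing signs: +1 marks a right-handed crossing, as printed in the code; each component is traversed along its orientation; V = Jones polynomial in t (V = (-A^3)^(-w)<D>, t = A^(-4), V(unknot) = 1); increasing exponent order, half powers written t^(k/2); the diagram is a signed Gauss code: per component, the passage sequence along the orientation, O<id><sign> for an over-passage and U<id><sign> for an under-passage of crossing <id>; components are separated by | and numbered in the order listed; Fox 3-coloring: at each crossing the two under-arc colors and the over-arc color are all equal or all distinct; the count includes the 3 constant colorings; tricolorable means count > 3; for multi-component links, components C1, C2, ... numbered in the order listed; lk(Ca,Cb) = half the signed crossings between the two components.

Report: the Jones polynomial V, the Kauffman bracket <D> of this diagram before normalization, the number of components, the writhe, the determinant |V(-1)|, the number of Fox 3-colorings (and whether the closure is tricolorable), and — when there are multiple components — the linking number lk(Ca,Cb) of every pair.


V(t) = -t^(1/2) + t^(3/2) - t^(5/2) - t^(9/2)
bracket: -A^-6 - A^2 + A^6 - A^10, w = +4
2 components, writhe +4, over 12 crossings
lk(C1,C2) = +2
det 4, colorings 3 of 3^12 — not tricolorable
observation: w = +4 (over 12 crossings) is diagram-only; (-A^3)^(-4) removes it from V


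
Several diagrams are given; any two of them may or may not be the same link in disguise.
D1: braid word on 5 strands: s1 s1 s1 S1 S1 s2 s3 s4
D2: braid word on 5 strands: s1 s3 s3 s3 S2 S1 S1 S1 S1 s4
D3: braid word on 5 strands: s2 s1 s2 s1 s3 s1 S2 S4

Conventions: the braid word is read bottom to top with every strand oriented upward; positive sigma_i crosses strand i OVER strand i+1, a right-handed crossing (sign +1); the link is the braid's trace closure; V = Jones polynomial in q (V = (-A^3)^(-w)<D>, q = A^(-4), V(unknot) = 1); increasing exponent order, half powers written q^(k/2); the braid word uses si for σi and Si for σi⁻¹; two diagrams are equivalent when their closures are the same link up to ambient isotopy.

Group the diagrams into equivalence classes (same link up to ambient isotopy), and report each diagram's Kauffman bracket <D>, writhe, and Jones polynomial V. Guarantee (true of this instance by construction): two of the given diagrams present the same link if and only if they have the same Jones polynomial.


grouping into links: {D1} | {D2} | {D3}
V(D1) = 1  (w +4, c 8, <D> = A^12)
D2 (bracket -A^-12 + A^-8 - A^-4 + 3 - A^4 + A^8 - A^12; 10 crossings at w = 0): V = -q^-3 + q^-2 - q^-1 + 3 - q + q^2 - q^3
D3 (bracket -A^-4 + 1 + A^8; 8 crossings at w = +4): V = q + q^3 - q^4
why: 3 values of V(q) split the 3 diagrams


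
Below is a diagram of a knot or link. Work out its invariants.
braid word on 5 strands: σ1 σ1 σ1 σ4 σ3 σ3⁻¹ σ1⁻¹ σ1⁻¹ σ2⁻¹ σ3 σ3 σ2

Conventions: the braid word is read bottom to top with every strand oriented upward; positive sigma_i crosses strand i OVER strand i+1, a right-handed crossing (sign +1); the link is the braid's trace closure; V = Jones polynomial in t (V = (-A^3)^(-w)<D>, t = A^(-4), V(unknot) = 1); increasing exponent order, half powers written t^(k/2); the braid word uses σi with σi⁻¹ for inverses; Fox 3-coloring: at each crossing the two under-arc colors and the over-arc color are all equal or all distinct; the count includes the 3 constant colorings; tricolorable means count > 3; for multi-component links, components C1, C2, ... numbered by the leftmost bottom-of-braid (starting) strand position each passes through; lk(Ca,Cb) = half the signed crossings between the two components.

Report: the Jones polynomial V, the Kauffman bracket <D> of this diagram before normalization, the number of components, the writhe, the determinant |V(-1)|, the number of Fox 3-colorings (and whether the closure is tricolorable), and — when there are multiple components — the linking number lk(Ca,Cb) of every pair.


V(t) = 1 + t + t^2 + t^3
bracket: 1 + A^4 + A^8 + A^12, w = +4
3 components, writhe +4, over 12 crossings
lk(C1,C2) = 0
linking number lk(C1,C3) = +1
lk(C2,C3): 0
det 0, colorings 9 of 3^13 — tricolorable
observation: summing lk over 3 pairs gives +1


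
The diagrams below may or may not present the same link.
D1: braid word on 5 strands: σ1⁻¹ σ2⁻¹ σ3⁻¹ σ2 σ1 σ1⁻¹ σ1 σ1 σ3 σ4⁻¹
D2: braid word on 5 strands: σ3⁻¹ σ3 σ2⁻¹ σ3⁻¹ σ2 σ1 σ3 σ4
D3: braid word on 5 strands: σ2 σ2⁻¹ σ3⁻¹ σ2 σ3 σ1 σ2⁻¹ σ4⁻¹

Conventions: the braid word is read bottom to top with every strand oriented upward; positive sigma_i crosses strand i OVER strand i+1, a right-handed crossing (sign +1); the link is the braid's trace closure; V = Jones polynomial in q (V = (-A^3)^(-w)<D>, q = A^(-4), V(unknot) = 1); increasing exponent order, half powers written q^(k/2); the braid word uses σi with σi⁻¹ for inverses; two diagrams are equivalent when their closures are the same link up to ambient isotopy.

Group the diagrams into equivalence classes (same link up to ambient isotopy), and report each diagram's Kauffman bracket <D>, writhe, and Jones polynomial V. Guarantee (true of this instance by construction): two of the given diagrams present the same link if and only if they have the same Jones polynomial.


equivalence classes: {D1, D2, D3}
D1 (bracket 1; 10 crossings at w = 0): V = 1
D2 (bracket A^6; 8 crossings at w = +2): V = 1
V(D3) = 1  [8 crossings, <D> = 1, w = 0]
key observation: one V(q) for all 3 diagrams — one class (guaranteed)


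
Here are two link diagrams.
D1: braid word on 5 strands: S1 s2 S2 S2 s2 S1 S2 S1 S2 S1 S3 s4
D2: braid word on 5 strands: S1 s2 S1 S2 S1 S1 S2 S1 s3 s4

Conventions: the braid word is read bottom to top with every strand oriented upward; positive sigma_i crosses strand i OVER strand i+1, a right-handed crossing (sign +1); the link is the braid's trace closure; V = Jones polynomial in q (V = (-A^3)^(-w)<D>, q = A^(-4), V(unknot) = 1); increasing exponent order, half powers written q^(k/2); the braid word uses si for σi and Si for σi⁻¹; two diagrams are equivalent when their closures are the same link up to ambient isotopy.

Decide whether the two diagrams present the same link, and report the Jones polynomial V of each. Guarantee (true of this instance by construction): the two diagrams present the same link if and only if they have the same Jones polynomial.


equivalent: yes
V(D1) = -q^-7 + q^-6 - q^-5 + q^-4 + q^-2  (w -6, c 12, <D> = A^-10 + A^-2 - A^2 + A^6 - A^10)
V(D2) = -q^-7 + q^-6 - q^-5 + q^-4 + q^-2  (w -4, c 10, <D> = A^-4 + A^4 - A^8 + A^12 - A^16)
why: D2 (10 crossings) and D1 (12) are Markov-related braid presentations


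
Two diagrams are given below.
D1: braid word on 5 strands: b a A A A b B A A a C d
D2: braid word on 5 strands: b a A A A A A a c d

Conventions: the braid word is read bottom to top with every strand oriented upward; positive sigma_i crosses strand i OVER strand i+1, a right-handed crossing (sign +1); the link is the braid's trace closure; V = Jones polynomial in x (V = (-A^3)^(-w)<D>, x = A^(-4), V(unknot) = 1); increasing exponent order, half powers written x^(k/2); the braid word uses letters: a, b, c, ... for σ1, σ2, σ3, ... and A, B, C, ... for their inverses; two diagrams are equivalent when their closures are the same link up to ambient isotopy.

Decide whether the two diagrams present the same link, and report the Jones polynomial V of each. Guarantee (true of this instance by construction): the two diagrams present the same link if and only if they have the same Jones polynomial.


equivalent: yes
D1 (bracket A^-2 + A^6 - A^10; 12 crossings at w = -2): V = -x^-4 + x^-3 + x^-1
V(D2) = -x^-4 + x^-3 + x^-1  (w 0, c 10, <D> = A^4 + A^12 - A^16)
key observation: Markov moves rewrite D1 (12 crossings) into D2 (10)


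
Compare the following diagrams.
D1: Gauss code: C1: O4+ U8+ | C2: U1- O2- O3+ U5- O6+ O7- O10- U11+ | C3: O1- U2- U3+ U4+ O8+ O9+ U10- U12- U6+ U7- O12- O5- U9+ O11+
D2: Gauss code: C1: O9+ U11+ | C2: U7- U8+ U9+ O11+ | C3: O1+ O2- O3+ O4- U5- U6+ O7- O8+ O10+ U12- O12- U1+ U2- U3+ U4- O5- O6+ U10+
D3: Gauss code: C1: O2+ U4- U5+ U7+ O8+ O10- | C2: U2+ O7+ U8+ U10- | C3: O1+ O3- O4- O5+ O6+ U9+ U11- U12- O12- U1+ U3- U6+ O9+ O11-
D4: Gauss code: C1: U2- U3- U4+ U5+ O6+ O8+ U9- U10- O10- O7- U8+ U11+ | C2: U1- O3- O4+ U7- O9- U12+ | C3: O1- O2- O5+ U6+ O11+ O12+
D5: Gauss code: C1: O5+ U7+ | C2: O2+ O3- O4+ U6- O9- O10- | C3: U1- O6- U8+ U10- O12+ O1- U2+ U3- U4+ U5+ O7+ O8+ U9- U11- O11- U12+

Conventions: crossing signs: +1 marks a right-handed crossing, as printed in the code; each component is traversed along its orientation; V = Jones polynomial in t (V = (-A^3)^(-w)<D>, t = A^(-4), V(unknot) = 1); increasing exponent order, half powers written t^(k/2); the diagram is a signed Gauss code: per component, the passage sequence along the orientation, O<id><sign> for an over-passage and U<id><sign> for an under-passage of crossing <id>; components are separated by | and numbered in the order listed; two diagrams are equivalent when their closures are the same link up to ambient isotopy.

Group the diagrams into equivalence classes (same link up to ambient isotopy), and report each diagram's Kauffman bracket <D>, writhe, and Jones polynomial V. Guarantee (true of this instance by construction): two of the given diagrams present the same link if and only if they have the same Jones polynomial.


grouping into links: {D1, D4, D5} | {D2, D3}
V(D1) = t^-2 + 2 + t^2  (w 0, c 12, <D> = A^-8 + 2 + A^8)
V(D2) = 1 + t + t^2 + t^3  (w +2, c 12, <D> = A^-6 + A^-2 + A^2 + A^6)
V(D3) = 1 + t + t^2 + t^3  (w +2, c 12, <D> = A^-6 + A^-2 + A^2 + A^6)
V(D4) = t^-2 + 2 + t^2  (w 0, c 12, <D> = A^-8 + 2 + A^8)
D5 (bracket A^-8 + 2 + A^8; 12 crossings at w = 0): V = t^-2 + 2 + t^2
why: comparing 5 Jones polynomials yields 2 groups


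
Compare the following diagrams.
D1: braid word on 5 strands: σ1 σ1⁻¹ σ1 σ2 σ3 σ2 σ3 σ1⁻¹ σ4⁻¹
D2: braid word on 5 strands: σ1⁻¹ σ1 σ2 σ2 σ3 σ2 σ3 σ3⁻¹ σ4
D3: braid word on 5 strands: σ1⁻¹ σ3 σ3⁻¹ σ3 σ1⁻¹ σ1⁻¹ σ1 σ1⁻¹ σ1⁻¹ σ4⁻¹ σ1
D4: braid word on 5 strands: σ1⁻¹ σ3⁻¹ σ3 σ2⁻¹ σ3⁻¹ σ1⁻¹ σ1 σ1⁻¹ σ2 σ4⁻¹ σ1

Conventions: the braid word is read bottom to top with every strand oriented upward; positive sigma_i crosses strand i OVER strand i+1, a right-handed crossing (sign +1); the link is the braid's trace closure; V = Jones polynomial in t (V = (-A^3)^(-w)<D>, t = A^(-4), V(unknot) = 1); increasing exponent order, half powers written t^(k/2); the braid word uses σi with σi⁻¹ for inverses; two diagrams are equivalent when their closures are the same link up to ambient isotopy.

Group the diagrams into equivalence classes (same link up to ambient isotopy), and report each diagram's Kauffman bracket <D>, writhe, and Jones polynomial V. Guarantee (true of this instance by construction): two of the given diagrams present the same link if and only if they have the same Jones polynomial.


equivalence classes: {D1, D2} | {D3} | {D4}
D1 (bracket -A^-9 + A^-1 + A^3 + A^7; 9 crossings at w = +3): V = -t^(1/2) - t^(3/2) - t^(5/2) + t^(9/2)
V(D2) = -t^(1/2) - t^(3/2) - t^(5/2) + t^(9/2)  [9 crossings, <D> = -A^-3 + A^5 + A^9 + A^13, w = +5]
V(D3) = t^(-9/2) - t^(-5/2) - t^(-3/2) - t^(-1/2)  [11 crossings, <D> = A^-7 + A^-3 + A - A^9, w = -3]
V(D4) = -t^(-1/2) - t^(1/2)  [11 crossings, <D> = A^-11 + A^-7, w = -3]
key observation: V(t) takes 3 values over 4 diagrams, fixing the grouping


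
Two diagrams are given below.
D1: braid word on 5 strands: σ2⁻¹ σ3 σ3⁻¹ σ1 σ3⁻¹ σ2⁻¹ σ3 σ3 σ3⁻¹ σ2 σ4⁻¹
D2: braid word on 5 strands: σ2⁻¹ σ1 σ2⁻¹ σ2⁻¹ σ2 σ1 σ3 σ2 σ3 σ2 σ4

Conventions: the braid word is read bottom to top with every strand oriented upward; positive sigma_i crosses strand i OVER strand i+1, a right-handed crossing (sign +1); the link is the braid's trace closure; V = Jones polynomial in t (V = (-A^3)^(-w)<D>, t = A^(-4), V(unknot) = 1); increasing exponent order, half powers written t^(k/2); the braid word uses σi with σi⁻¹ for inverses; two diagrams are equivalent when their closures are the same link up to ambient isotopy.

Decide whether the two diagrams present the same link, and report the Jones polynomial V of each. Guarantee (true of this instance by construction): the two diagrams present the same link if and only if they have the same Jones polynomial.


equivalent: no
D1 (bracket A^-5 + A^-1; 11 crossings at w = -1): V = -t^(-1/2) - t^(1/2)
V(D2) = -t^(1/2) + t^(3/2) - t^(5/2) - t^(9/2)  [11 crossings, <D> = A^-3 + A^5 - A^9 + A^13, w = +5]
observation: 2 values of V(t) split the 2 diagrams


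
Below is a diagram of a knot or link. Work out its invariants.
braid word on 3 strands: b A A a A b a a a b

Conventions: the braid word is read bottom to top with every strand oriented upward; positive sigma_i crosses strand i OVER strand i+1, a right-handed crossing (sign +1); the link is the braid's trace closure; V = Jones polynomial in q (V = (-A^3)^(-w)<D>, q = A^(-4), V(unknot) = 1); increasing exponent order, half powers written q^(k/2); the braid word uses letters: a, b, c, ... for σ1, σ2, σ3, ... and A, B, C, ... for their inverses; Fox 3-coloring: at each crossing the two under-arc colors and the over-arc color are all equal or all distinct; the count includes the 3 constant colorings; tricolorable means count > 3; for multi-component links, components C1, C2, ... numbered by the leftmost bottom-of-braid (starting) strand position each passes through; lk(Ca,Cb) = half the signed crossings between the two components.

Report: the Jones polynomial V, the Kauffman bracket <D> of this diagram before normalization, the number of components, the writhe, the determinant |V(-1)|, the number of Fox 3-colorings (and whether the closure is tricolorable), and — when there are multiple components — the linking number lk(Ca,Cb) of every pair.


V(q) = 2q - 2q^2 + 3q^3 - 3q^4 + 2q^5 - 2q^6 + q^7
bracket: A^-16 - 2A^-12 + 2A^-8 - 3A^-4 + 3 - 2A^4 + 2A^8, w = +4
1 component, writhe +4, over 10 crossings
det 15, colorings 9 of 3^10 — tricolorable
observation: w = +4 shifts under R1 moves; the (-A^3)^(-4) factor cancels that in V


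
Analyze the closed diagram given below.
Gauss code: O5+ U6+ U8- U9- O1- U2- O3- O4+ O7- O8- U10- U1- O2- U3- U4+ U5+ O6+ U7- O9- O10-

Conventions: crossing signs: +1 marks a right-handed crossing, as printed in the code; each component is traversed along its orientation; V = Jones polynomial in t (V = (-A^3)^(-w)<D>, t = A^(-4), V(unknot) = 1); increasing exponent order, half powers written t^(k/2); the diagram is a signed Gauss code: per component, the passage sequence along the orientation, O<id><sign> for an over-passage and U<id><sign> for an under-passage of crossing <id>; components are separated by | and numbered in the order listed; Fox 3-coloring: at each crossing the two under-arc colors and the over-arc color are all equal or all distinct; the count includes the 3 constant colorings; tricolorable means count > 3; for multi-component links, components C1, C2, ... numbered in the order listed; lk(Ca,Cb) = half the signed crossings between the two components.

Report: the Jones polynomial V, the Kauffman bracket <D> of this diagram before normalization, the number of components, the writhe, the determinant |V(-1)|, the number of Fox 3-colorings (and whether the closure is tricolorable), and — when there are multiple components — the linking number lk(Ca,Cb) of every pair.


V = -t^-6 + t^-5 - t^-4 + 2t^-3 - t^-2 + t^-1
<D> = A^-8 - A^-4 + 2 - A^4 + A^8 - A^12 (w = -4)
1 component over 10 crossings, w = -4
3 Fox colorings among 3^10, |V(-1)| = 7: not tricolorable
why: |V(-1)| = 7: so not tricolorable, since 3 does not divide 7


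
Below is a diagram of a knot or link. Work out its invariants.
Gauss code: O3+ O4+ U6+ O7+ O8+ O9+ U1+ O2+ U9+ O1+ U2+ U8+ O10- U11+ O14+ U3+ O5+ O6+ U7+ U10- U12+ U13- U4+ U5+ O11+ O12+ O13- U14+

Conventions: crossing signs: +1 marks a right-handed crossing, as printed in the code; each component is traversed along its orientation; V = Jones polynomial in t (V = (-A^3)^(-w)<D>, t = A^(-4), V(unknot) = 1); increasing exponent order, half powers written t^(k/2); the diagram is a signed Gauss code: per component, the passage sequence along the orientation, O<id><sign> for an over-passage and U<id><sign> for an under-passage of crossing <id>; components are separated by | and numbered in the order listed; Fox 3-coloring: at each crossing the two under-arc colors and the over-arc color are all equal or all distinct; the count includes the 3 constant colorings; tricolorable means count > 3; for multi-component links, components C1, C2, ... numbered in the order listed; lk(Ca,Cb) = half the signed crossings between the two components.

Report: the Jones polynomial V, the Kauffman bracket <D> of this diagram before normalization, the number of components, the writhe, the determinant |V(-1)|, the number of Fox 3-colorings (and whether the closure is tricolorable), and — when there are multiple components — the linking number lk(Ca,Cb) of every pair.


Jones polynomial: V(t) = t^3 + 2t^5 - 2t^6 + 2t^7 - 3t^8 + 2t^9 - 2t^10 + t^11
<D> = A^-14 - 2A^-10 + 2A^-6 - 3A^-2 + 2A^2 - 2A^6 + 2A^10 + A^18; writhe +10
components 1, writhe +10 (14 crossings)
3-colorings: 9 of 3^14, det 15 — tricolorable
note: det 15 = |V(-1)|; divisible by 3, so tricolorable


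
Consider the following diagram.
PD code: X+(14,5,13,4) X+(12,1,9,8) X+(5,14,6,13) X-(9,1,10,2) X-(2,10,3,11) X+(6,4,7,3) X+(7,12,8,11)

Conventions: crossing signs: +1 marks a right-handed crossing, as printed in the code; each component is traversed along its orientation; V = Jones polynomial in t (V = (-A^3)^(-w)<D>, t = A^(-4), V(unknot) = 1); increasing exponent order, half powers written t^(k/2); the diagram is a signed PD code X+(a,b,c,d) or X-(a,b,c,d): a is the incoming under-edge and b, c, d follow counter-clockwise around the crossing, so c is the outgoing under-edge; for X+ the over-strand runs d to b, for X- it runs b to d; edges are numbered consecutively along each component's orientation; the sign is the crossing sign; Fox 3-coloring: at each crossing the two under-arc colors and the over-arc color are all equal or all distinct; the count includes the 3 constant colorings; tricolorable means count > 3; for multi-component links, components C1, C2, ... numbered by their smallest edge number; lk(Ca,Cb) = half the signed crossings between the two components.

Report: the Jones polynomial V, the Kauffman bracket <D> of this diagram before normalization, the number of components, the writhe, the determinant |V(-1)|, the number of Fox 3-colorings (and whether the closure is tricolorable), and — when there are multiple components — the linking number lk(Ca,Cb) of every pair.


Jones polynomial: V(t) = 1 + t + t^2 + t^3
<D> = -A^-3 - A - A^5 - A^9; writhe +3
components 3, writhe +3 (7 crossings)
linking number lk(C1,C2) = 0
lk(C1,C3): +1
lk(C2,C3) = 0
3-colorings: 9 of 3^7, det 0 — tricolorable
note: summing lk over 3 pairs gives +1


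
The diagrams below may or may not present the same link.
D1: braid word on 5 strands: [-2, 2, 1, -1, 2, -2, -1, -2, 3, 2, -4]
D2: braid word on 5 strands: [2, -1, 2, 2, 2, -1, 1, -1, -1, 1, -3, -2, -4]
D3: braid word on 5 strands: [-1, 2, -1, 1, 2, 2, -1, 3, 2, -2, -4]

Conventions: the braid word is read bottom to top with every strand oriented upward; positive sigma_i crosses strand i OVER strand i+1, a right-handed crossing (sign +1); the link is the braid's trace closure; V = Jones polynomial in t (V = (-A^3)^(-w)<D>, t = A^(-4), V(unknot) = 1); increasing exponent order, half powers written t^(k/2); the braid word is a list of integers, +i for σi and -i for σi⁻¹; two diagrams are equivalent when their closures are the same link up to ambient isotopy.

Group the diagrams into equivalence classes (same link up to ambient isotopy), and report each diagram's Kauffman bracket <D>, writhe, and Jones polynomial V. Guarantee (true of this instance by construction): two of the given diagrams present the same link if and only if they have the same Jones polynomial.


grouping into links: {D1} | {D2, D3}
V(D1) = -t^(-1/2) - t^(1/2)  (w -1, c 11, <D> = A^-5 + A^-1)
D2 (bracket -A^-17 + A^-13 - A^-9 + 2A^-5 + A^3; 13 crossings at w = -1): V = -t^(-3/2) - 2t^(1/2) + t^(3/2) - t^(5/2) + t^(7/2)
V(D3) = -t^(-3/2) - 2t^(1/2) + t^(3/2) - t^(5/2) + t^(7/2)  [11 crossings, <D> = -A^-11 + A^-7 - A^-3 + 2A + A^9, w = +1]
why: 2 values of V(t) split the 3 diagrams


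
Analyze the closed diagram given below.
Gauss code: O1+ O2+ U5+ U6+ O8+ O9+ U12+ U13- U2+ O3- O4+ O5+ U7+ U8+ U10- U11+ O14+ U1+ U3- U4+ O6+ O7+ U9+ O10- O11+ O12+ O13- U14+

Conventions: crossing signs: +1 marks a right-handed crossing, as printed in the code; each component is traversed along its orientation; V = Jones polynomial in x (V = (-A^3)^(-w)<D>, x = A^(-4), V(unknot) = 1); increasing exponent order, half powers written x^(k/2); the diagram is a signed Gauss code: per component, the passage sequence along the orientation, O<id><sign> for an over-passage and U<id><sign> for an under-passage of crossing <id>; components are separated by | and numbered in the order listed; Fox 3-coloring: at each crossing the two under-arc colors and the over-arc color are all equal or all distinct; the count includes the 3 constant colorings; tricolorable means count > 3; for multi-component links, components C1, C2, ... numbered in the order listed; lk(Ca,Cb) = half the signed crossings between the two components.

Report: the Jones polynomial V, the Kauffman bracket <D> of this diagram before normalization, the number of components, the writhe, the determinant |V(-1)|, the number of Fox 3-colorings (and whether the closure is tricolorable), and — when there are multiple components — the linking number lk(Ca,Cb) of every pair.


Jones polynomial: V(x) = x^3 + x^5 - x^8
<D> = -A^-8 + A^4 + A^12; writhe +8
components 1, writhe +8 (14 crossings)
3-colorings: 9 of 3^14, det 3 — tricolorable
note: the span of V is 5, forcing >= 5 crossings in any diagram


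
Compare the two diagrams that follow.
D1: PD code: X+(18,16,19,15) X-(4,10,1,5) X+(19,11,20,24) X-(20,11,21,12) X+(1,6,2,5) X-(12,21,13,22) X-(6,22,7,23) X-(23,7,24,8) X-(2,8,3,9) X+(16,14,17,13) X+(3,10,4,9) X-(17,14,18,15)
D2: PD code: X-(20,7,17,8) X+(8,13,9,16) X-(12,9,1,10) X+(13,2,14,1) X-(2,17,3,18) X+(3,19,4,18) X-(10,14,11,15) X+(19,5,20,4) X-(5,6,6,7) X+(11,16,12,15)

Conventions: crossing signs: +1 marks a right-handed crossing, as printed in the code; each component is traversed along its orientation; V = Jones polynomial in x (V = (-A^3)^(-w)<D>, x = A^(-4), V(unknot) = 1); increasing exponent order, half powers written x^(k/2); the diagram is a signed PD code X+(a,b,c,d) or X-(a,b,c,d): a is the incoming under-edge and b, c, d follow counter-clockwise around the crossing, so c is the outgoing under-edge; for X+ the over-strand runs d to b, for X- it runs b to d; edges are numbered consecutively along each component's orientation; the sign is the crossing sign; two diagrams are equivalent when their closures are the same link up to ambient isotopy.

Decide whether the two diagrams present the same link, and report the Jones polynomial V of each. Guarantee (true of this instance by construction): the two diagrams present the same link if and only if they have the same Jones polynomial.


equivalent: no
V(D1) = x^-3 + x^-2 + x^-1 + 1  (w -2, c 12, <D> = A^-6 + A^-2 + A^2 + A^6)
V(D2) = 1 + x + x^2 + x^3  [10 crossings, <D> = A^-12 + A^-8 + A^-4 + 1, w = 0]
key observation: 2 values of V(x) split the 2 diagrams


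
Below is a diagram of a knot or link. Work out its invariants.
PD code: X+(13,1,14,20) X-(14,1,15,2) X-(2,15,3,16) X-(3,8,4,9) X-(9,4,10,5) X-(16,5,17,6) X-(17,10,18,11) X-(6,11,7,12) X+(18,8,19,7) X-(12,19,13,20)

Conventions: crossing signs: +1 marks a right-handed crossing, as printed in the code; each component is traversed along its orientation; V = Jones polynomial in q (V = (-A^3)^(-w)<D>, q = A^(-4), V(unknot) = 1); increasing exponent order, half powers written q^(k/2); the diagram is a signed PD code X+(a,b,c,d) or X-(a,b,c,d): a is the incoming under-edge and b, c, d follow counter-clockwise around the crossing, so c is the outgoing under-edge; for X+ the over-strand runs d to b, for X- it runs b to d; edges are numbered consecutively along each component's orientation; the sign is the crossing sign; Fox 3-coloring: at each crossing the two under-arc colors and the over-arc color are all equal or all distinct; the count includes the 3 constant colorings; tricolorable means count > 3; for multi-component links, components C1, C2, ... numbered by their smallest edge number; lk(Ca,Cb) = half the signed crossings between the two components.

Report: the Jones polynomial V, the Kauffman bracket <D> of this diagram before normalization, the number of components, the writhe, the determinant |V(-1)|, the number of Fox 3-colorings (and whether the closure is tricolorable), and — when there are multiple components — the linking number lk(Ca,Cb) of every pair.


V = q^-8 - 2q^-7 + q^-6 - 2q^-5 + 2q^-4 + q^-2
<D> = A^-10 + 2A^-2 - 2A^2 + A^6 - 2A^10 + A^14 (w = -6)
1 component over 10 crossings, w = -6
27 Fox colorings among 3^10, |V(-1)| = 9: tricolorable
why: det 9 = |V(-1)|; divisible by 3, so tricolorable


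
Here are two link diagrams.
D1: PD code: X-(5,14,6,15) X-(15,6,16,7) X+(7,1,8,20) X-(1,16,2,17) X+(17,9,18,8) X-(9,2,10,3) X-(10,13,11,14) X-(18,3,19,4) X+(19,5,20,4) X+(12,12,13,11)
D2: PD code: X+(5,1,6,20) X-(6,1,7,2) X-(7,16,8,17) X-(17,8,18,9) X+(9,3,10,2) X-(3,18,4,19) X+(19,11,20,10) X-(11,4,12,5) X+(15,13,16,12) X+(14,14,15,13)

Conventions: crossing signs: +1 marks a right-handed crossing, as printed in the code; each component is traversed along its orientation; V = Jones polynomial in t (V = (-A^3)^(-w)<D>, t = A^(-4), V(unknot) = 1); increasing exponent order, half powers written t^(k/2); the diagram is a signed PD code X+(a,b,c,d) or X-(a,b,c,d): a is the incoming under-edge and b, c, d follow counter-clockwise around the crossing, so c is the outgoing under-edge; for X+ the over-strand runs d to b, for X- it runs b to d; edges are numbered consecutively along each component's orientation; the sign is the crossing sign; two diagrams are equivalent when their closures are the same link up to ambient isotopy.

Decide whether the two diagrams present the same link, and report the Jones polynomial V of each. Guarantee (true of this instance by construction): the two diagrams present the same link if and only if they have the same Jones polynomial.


same link: yes
V(D1) = t^-5 - 2t^-4 + 2t^-3 - 2t^-2 + 2t^-1 - 1 + t  [10 crossings, <D> = A^-10 - A^-6 + 2A^-2 - 2A^2 + 2A^6 - 2A^10 + A^14, w = -2]
V(D2) = t^-5 - 2t^-4 + 2t^-3 - 2t^-2 + 2t^-1 - 1 + t  [10 crossings, <D> = A^-4 - 1 + 2A^4 - 2A^8 + 2A^12 - 2A^16 + A^20, w = 0]
insight: Reidemeister moves carry D1 (10 crossings) to D2 (10)


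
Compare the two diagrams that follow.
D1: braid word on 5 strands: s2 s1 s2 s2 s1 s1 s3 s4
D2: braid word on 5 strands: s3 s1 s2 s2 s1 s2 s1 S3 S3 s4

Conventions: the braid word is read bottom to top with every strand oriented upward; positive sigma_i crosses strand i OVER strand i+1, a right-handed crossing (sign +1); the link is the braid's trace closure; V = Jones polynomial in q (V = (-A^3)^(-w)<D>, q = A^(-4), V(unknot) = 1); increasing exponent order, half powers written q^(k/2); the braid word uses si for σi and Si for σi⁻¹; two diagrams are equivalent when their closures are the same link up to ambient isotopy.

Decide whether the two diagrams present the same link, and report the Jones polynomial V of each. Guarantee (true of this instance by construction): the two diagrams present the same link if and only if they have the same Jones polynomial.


equivalent: yes
D1 (bracket -A^-4 + 1 - A^4 + A^8 + A^16; 8 crossings at w = +8): V = q^2 + q^4 - q^5 + q^6 - q^7
V(D2) = q^2 + q^4 - q^5 + q^6 - q^7  (w +6, c 10, <D> = -A^-10 + A^-6 - A^-2 + A^2 + A^10)
key observation: one V(q) for all 2 diagrams — one class (guaranteed)


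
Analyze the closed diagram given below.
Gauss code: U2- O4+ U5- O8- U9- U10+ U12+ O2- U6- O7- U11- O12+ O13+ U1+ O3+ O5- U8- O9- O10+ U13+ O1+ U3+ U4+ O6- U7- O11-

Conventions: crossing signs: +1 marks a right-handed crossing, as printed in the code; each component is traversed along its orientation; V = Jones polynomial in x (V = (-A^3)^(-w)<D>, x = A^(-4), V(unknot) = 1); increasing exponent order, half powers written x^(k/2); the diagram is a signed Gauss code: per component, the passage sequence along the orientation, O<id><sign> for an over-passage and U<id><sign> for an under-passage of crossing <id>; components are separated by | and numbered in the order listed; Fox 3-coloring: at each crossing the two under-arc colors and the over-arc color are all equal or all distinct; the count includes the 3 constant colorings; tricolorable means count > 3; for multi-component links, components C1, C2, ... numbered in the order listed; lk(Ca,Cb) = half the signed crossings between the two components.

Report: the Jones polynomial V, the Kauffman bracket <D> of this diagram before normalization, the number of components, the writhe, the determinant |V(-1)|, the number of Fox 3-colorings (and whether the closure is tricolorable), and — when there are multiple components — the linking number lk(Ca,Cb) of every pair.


V = x^-5 - 3x^-4 + 4x^-3 - 5x^-2 + 6x^-1 - 5 + 5x - 3x^2 + 2x^3 - x^4
<D> = A^-19 - 2A^-15 + 3A^-11 - 5A^-7 + 5A^-3 - 6A + 5A^5 - 4A^9 + 3A^13 - A^17 (w = -1)
1 component over 13 crossings, w = -1
3 Fox colorings among 3^13, |V(-1)| = 35: not tricolorable
why: the span of V is 9, forcing >= 9 crossings in any diagram


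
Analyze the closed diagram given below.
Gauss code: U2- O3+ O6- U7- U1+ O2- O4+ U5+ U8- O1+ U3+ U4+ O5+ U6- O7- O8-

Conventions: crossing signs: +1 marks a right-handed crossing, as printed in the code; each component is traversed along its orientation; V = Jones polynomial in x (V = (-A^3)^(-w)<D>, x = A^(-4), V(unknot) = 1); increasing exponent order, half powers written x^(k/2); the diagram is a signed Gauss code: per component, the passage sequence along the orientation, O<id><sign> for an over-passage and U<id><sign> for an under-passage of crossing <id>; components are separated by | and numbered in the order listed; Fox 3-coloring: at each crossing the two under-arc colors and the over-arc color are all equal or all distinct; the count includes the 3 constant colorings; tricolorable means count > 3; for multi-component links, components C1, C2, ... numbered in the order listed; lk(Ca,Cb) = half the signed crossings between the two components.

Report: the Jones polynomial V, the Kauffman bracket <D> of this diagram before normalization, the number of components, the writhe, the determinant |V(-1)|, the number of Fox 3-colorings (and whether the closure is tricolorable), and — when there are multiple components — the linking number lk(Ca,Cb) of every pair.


V = -x^-3 + 2x^-2 - 2x^-1 + 3 - 2x + 2x^2 - x^3
<D> = -A^-12 + 2A^-8 - 2A^-4 + 3 - 2A^4 + 2A^8 - A^12 (w = 0)
1 component over 8 crossings, w = 0
3 Fox colorings among 3^8, |V(-1)| = 13: not tricolorable
why: V spans 6 powers of x: at least 6 crossings in any diagram
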